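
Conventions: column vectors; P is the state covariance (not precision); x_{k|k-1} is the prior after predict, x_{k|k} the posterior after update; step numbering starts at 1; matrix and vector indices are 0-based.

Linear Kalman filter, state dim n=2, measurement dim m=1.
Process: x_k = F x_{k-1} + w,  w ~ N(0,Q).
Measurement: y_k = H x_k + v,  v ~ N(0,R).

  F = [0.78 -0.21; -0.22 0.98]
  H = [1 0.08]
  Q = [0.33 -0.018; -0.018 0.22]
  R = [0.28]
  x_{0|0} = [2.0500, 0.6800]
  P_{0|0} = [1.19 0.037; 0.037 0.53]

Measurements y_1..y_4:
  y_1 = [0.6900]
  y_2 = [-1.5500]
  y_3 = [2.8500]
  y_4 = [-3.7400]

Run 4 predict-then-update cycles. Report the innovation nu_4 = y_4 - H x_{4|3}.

step 1: x^-=[1.4562, 0.2154]  P^-=[1.0652 -0.3013; -0.3013 0.7707]  S=[1.3020]  K=[0.7997; -0.1841]  nu=[-0.7834]  x^+=[0.8297, 0.3596]  P^+=[0.2327 -0.1097; -0.1097 0.7265]
step 2: x^-=[0.5717, 0.1699]  P^-=[0.5395 -0.2963; -0.2963 0.9763]  S=[0.7784]  K=[0.6627; -0.2804]  nu=[-2.1353]  x^+=[-0.8434, 0.7685]  P^+=[0.1977 -0.1517; -0.1517 0.9151]
step 3: x^-=[-0.8192, 0.9387]  P^-=[0.5403 -0.3632; -0.3632 1.1739]  S=[0.7697]  K=[0.6642; -0.3499]  nu=[3.5941]  x^+=[1.5681, -0.3189]  P^+=[0.2007 -0.1843; -0.1843 1.0796]
step 4: x^-=[1.2901, -0.6575]  P^-=[0.5601 -0.4241; -0.4241 1.3461]  S=[0.7809]  K=[0.6738; -0.4051]  nu=[-4.9775]  x^+=[-2.0640, 1.3591]  P^+=[0.2055 -0.2109; -0.2109 1.2179]

innov = [-4.9775]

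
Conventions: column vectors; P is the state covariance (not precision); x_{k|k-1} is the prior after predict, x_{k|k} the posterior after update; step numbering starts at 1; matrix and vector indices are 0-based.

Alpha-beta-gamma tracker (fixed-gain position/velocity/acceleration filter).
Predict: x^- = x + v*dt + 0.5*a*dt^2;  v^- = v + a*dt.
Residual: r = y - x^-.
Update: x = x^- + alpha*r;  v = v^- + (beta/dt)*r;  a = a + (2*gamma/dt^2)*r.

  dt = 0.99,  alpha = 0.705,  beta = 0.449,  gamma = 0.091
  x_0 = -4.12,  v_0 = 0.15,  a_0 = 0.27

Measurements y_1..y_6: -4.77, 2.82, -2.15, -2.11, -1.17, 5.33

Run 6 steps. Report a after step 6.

a_post = 0.7831

step 1: x_pred=-3.8392  r=-0.9308  x^+=-4.4954  v^+=-0.0049  a^+=0.0972
step 2: x_pred=-4.4526  r=7.2726  x^+=0.6746  v^+=3.3897  a^+=1.4476
step 3: x_pred=4.7398  r=-6.8898  x^+=-0.1175  v^+=1.6981  a^+=0.1682
step 4: x_pred=1.6461  r=-3.7561  x^+=-1.0020  v^+=0.1612  a^+=-0.5292
step 5: x_pred=-1.1018  r=-0.0682  x^+=-1.1499  v^+=-0.3937  a^+=-0.5419
step 6: x_pred=-1.8052  r=7.1352  x^+=3.2251  v^+=2.3058  a^+=0.7831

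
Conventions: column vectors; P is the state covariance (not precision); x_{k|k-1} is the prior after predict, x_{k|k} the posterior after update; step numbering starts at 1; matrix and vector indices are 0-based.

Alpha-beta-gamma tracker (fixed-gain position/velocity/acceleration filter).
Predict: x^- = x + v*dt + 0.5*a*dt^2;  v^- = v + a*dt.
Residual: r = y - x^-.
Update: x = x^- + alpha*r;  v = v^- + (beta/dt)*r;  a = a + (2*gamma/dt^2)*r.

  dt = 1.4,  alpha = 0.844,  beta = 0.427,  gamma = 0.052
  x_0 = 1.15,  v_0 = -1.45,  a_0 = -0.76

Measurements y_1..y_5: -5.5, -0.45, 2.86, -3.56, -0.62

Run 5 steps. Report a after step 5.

step 1: x_pred=-1.6248  r=-3.8752  x^+=-4.8955  v^+=-3.6959  a^+=-0.9656
step 2: x_pred=-11.0161  r=10.5661  x^+=-2.0983  v^+=-1.8252  a^+=-0.4050
step 3: x_pred=-5.0504  r=7.9104  x^+=1.6260  v^+=0.0206  a^+=0.0148
step 4: x_pred=1.6692  r=-5.2292  x^+=-2.7442  v^+=-1.5537  a^+=-0.2627
step 5: x_pred=-5.1769  r=4.5569  x^+=-1.3309  v^+=-0.5316  a^+=-0.0209

a_post = -0.0209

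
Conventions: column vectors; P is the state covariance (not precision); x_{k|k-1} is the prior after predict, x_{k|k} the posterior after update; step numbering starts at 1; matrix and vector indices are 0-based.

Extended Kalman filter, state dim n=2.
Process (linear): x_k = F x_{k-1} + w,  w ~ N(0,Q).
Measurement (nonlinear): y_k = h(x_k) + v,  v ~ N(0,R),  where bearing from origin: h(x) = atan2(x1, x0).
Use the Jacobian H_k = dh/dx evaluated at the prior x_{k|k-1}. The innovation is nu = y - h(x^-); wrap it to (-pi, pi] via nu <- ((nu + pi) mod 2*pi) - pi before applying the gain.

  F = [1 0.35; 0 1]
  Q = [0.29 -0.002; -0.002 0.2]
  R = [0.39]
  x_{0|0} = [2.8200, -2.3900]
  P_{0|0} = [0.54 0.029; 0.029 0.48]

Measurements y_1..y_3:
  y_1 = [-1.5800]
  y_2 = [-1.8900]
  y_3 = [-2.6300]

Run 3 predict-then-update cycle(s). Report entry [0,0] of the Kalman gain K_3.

K[0,0] = 0.7743

step 1: x^-=[1.9835, -2.3900]  P^-=[0.9091 0.1950; 0.1950 0.6800]  H_jac=[0.2478 0.2056]  S=[0.4944]  K=[0.5367; 0.3805]  nu=[-0.7019]  x^+=[1.6068, -2.6571]  P^+=[0.7667 0.0940; 0.0940 0.6084]
step 2: x^-=[0.6768, -2.6571]  P^-=[1.1971 0.3050; 0.3050 0.8084]  H_jac=[0.3534 0.0900]  S=[0.5655]  K=[0.7967; 0.3193]  nu=[-0.5686]  x^+=[0.2238, -2.8387]  P^+=[0.8381 0.1611; 0.1611 0.7508]
step 3: x^-=[-0.7697, -2.8387]  P^-=[1.3329 0.4219; 0.4219 0.9508]  H_jac=[0.3282 -0.0890]  S=[0.5164]  K=[0.7743; 0.1043]  nu=[-0.7944]  x^+=[-1.3848, -2.9215]  P^+=[1.0233 0.3802; 0.3802 0.9451]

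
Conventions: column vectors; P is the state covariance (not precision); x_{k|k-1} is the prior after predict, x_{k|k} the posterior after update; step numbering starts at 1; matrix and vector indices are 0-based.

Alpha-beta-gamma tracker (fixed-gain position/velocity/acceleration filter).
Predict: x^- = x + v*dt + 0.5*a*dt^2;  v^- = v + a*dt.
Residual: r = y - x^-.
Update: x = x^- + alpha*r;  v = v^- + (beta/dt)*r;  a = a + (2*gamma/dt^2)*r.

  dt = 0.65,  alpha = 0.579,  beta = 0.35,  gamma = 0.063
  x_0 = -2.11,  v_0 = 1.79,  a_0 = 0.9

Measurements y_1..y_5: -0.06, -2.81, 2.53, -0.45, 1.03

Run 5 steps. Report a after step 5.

a_post = -0.5854

step 1: x_pred=-0.7564  r=0.6964  x^+=-0.3532  v^+=2.7500  a^+=1.1077
step 2: x_pred=1.6683  r=-4.4783  x^+=-0.9246  v^+=1.0586  a^+=-0.2279
step 3: x_pred=-0.2847  r=2.8147  x^+=1.3450  v^+=2.4261  a^+=0.6115
step 4: x_pred=3.0511  r=-3.5011  x^+=1.0240  v^+=0.9383  a^+=-0.4326
step 5: x_pred=1.5425  r=-0.5125  x^+=1.2458  v^+=0.3812  a^+=-0.5854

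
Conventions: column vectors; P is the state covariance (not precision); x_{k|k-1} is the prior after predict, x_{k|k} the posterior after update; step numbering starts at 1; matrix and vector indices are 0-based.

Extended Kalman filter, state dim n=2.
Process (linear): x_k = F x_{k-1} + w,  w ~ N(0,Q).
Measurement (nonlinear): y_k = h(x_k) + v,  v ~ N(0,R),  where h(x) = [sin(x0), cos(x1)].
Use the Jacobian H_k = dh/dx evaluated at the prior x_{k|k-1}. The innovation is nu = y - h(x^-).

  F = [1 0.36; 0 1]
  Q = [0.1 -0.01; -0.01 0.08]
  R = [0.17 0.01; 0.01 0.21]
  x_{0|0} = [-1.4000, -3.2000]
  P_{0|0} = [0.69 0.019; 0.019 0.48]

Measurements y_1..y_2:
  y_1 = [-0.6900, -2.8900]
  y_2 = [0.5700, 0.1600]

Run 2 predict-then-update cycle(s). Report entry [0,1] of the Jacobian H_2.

step 1: x^-=[-2.5520, -3.2000]  P^-=[0.8659 0.1818; 0.1818 0.5600]  H_jac=[-0.8312 0.0000; 0.0000 -0.0584]  S=[0.7682 0.0188; 0.0188 0.2119]  K=[-0.9377 0.0332; -0.1933 -0.1371]  nu=[-0.1340, -1.8917]  x^+=[-2.4892, -2.9148]  P^+=[0.1914 0.0412; 0.0412 0.5263]
step 2: x^-=[-3.5385, -2.9148]  P^-=[0.3893 0.2207; 0.2207 0.6063]  H_jac=[-0.9223 0.0000; 0.0000 0.2249]  S=[0.5011 -0.0358; -0.0358 0.2407]  K=[-0.7092 0.1008; -0.3696 0.5116]  nu=[0.1834, 1.1344]  x^+=[-3.5543, -2.4022]  P^+=[0.1296 0.0626; 0.0626 0.4613]

H_jac[0,1] = 0.0000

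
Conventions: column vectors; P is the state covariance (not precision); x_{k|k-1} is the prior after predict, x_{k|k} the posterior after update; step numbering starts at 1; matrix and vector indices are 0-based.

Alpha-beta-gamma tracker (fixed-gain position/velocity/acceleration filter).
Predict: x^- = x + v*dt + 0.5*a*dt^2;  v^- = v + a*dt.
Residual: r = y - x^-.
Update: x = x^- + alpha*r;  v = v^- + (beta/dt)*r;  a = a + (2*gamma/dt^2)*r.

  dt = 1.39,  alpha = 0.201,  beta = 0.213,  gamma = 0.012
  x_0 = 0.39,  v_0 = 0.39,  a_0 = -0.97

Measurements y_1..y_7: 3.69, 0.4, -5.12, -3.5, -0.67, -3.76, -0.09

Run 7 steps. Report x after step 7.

x_post = -13.0247

step 1: x_pred=-0.0050  r=3.6950  x^+=0.7377  v^+=-0.3921  a^+=-0.9241
step 2: x_pred=-0.7000  r=1.1000  x^+=-0.4789  v^+=-1.5080  a^+=-0.9104
step 3: x_pred=-3.4546  r=-1.6654  x^+=-3.7893  v^+=-3.0287  a^+=-0.9311
step 4: x_pred=-8.8988  r=5.3988  x^+=-7.8137  v^+=-3.4957  a^+=-0.8641
step 5: x_pred=-13.5074  r=12.8374  x^+=-10.9271  v^+=-2.7296  a^+=-0.7046
step 6: x_pred=-15.4019  r=11.6419  x^+=-13.0619  v^+=-1.9250  a^+=-0.5600
step 7: x_pred=-16.2786  r=16.1886  x^+=-13.0247  v^+=-0.2227  a^+=-0.3589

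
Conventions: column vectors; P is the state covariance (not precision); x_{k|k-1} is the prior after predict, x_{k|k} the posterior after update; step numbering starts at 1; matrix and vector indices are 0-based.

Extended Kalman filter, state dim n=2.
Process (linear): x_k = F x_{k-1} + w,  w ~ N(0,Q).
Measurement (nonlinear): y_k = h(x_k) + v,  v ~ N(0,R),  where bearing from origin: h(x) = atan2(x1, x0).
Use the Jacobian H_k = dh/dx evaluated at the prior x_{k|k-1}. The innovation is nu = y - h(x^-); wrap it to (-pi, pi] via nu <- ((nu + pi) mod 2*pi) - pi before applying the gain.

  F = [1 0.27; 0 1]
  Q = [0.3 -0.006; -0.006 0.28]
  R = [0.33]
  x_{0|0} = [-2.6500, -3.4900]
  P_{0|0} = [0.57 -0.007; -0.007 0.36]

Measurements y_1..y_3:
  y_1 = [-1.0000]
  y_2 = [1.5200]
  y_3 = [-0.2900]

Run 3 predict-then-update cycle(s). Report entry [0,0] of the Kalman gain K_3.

K[0,0] = 0.1655

step 1: x^-=[-3.5923, -3.4900]  P^-=[0.8925 0.0842; 0.0842 0.6400]  H_jac=[0.1391 -0.1432]  S=[0.3570]  K=[0.3140; -0.2239]  nu=[1.3706]  x^+=[-3.1619, -3.7969]  P^+=[0.8573 0.1093; 0.1093 0.6221]
step 2: x^-=[-4.1871, -3.7969]  P^-=[1.2616 0.2713; 0.2713 0.9021]  H_jac=[0.1188 -0.1311]  S=[0.3549]  K=[0.3223; -0.2423]  nu=[-2.3582]  x^+=[-4.9472, -3.2254]  P^+=[1.2248 0.2990; 0.2990 0.8813]
step 3: x^-=[-5.8181, -3.2254]  P^-=[1.7505 0.5309; 0.5309 1.1613]  H_jac=[0.0729 -0.1315]  S=[0.3492]  K=[0.1655; -0.3264]  nu=[2.3454]  x^+=[-5.4300, -3.9910]  P^+=[1.7409 0.5498; 0.5498 1.1241]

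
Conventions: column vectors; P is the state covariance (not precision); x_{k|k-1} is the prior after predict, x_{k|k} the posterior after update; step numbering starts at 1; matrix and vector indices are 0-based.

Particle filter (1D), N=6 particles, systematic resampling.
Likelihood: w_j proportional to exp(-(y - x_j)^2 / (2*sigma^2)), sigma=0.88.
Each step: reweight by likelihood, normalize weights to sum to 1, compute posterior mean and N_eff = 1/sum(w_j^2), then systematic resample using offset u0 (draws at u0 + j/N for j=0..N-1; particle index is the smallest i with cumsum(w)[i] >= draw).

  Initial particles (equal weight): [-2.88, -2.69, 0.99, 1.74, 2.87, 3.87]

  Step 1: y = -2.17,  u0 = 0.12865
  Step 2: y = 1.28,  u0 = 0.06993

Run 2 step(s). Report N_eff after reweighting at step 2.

N_eff = 5.2541

step 1: w=[0.4619, 0.5371, 0.0010, 0.0000, 0.0000, 0.0000]  mean=-2.7739  Neff=1.9929  idx=[0, 0, 1, 1, 1, 1]
step 2: w=[0.0779, 0.0779, 0.2111, 0.2111, 0.2111, 0.2111]  mean=-2.7196  Neff=5.2541  idx=[0, 2, 3, 3, 4, 5]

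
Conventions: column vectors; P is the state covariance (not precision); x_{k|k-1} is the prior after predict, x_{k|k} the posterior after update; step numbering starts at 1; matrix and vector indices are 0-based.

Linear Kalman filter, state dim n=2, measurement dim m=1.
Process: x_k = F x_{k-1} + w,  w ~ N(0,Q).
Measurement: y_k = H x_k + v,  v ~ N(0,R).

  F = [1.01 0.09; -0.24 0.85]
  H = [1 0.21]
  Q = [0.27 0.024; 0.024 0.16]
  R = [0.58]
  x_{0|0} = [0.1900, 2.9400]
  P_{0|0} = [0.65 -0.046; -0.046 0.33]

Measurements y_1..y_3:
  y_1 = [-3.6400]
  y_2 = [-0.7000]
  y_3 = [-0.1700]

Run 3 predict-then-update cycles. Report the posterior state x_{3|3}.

x_post = [-1.1207, 2.7840]

step 1: x^-=[0.4565, 2.4534]  P^-=[0.9274 -0.1468; -0.1468 0.4546]  S=[1.4658]  K=[0.6117; -0.0350]  nu=[-4.6117]  x^+=[-2.3643, 2.6149]  P^+=[0.3790 -0.1154; -0.1154 0.4528]
step 2: x^-=[-2.1526, 2.7901]  P^-=[0.6393 -0.1298; -0.1298 0.5561]  S=[1.1893]  K=[0.5146; -0.0110]  nu=[0.8667]  x^+=[-1.7066, 2.7806]  P^+=[0.3243 -0.1231; -0.1231 0.5559]
step 3: x^-=[-1.4734, 2.7731]  P^-=[0.5830 -0.1151; -0.1151 0.6306]  S=[1.1424]  K=[0.4891; 0.0151]  nu=[0.7210]  x^+=[-1.1207, 2.7840]  P^+=[0.3096 -0.1236; -0.1236 0.6303]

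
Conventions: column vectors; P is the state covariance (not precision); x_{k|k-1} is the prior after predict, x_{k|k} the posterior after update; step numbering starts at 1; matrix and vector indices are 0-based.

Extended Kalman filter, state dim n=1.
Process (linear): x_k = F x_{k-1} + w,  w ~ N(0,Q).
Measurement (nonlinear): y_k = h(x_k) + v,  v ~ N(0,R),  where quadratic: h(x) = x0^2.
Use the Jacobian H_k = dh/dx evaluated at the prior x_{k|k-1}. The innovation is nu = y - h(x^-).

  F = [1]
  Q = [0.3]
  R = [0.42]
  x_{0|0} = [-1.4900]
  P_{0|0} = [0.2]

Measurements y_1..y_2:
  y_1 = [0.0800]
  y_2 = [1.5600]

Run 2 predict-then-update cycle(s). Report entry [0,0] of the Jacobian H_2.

step 1: x^-=[-1.4900]  P^-=[0.5000]  H_jac=[-2.9800]  S=[4.8602]  K=[-0.3066]  nu=[-2.1401]  x^+=[-0.8339]  P^+=[0.0432]
step 2: x^-=[-0.8339]  P^-=[0.3432]  H_jac=[-1.6678]  S=[1.3747]  K=[-0.4164]  nu=[0.8646]  x^+=[-1.1939]  P^+=[0.1049]

H_jac[0,0] = -1.6678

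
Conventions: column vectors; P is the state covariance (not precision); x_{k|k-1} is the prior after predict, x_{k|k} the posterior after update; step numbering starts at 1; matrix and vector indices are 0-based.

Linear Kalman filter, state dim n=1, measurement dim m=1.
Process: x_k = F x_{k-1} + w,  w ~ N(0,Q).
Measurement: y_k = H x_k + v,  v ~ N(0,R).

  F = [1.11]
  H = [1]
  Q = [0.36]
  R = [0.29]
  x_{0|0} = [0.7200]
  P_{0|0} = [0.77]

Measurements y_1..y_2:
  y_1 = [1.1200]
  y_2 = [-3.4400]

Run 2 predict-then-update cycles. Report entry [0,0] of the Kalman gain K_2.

step 1: x^-=[0.7992]  P^-=[1.3087]  S=[1.5987]  K=[0.8186]  nu=[0.3208]  x^+=[1.0618]  P^+=[0.2374]
step 2: x^-=[1.1786]  P^-=[0.6525]  S=[0.9425]  K=[0.6923]  nu=[-4.6186]  x^+=[-2.0189]  P^+=[0.2008]

K[0,0] = 0.6923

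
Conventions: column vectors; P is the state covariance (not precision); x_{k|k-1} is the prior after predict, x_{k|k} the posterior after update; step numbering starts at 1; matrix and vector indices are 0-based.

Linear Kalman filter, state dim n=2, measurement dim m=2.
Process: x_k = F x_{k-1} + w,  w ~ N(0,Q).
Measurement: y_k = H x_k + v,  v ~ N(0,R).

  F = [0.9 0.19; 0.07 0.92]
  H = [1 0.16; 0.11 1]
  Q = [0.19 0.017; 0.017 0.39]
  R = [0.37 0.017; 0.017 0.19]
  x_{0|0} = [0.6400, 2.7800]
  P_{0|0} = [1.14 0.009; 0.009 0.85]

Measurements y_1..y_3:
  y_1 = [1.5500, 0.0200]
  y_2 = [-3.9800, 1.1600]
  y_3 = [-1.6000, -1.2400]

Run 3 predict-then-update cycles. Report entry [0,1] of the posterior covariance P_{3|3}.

P_post[0,1] = -0.0132

step 1: x^-=[1.1042, 2.6024]  P^-=[1.1472 0.2450; 0.2450 1.1162]  S=[1.6241 0.5711; 0.5711 1.3740]  K=[0.7442 -0.0392; -0.0372 0.8475]  nu=[0.0294, -2.7039]  x^+=[1.2321, 0.3099]  P^+=[0.2788 -0.0255; -0.0255 0.1632]
step 2: x^-=[1.1677, 0.3714]  P^-=[0.4130 0.0417; 0.0417 0.5262]  S=[0.8098 0.1890; 0.1890 0.7304]  K=[0.5219 -0.0158; -0.0151 0.7307]  nu=[-5.2072, 0.6602]  x^+=[-1.5604, 0.9325]  P^+=[0.1953 -0.0156; -0.0156 0.1403]
step 3: x^-=[-1.2272, 0.7487]  P^-=[0.3479 0.0407; 0.0407 0.5077]  S=[0.7440 0.1779; 0.1779 0.7108]  K=[0.4785 -0.0087; -0.0090 0.7227]  nu=[-0.4926, -1.8537]  x^+=[-1.4468, -0.5866]  P^+=[0.1790 -0.0132; -0.0132 0.1386]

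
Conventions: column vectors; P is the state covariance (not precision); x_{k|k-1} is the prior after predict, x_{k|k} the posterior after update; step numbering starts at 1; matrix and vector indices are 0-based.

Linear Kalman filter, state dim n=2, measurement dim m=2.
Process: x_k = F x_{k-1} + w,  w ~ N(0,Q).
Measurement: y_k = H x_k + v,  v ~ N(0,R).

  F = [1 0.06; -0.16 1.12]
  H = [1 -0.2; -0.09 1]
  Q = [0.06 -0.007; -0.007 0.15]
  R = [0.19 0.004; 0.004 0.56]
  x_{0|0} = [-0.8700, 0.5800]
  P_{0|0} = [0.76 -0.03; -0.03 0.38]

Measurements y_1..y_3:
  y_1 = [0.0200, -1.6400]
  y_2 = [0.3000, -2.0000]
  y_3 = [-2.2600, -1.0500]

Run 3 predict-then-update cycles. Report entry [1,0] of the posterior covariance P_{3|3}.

step 1: x^-=[-0.8352, 0.7888]  P^-=[0.8178 -0.1364; -0.1364 0.6569]  S=[1.0886 -0.3398; -0.3398 1.2481]  K=[0.7910 0.0471; -0.0859 0.5128]  nu=[1.0130, -2.5040]  x^+=[-0.1519, -0.5822]  P^+=[0.1593 0.0439; 0.0439 0.2908]
step 2: x^-=[-0.1869, -0.6277]  P^-=[0.2256 0.0358; 0.0358 0.5031]  S=[0.4214 -0.0805; -0.0805 1.0585]  K=[0.5288 0.0548; -0.0646 0.4673]  nu=[0.3613, -1.3891]  x^+=[-0.0720, -1.3002]  P^+=[0.1092 0.0427; 0.0427 0.2653]
step 3: x^-=[-0.1500, -1.4447]  P^-=[0.1753 0.0407; 0.0407 0.4703]  S=[0.3678 -0.0644; -0.0644 1.0244]  K=[0.4638 0.0535; -0.0660 0.4514]  nu=[-2.3990, 0.3812]  x^+=[-1.2422, -1.1143]  P^+=[0.0964 0.0405; 0.0405 0.2561]

P_post[1,0] = 0.0405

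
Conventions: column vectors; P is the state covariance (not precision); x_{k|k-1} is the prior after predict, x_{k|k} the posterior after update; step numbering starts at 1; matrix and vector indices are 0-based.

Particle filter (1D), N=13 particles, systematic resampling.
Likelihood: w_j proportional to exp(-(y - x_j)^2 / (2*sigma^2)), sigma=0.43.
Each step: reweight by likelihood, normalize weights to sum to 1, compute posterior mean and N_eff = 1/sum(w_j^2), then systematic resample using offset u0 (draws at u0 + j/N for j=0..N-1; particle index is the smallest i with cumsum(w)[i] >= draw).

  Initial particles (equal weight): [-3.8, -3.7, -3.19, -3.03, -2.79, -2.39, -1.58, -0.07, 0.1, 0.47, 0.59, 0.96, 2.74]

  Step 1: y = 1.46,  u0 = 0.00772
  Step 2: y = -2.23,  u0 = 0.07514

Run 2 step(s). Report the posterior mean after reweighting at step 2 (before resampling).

post_mean = 0.1035

step 1: w=[0.0000, 0.0000, 0.0000, 0.0000, 0.0000, 0.0000, 0.0000, 0.0024, 0.0092, 0.0969, 0.1772, 0.6979, 0.0163]  mean=0.8656  Neff=1.8933  idx=[8, 9, 10, 10, 11, 11, 11, 11, 11, 11, 11, 11, 11]
step 2: w=[0.9914, 0.0065, 0.0011, 0.0011, 0.0000, 0.0000, 0.0000, 0.0000, 0.0000, 0.0000, 0.0000, 0.0000, 0.0000]  mean=0.1035  Neff=1.0175  idx=[0, 0, 0, 0, 0, 0, 0, 0, 0, 0, 0, 0, 2]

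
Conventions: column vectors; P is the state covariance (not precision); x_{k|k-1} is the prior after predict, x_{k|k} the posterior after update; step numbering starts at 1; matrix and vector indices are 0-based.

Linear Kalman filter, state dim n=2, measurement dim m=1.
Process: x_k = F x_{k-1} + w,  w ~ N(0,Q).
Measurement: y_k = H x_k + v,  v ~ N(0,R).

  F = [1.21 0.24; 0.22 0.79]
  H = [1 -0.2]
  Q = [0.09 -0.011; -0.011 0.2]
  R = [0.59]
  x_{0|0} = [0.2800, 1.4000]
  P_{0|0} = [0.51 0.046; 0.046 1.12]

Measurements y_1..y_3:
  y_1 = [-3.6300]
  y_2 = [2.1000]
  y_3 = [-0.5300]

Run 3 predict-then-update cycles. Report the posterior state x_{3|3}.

step 1: x^-=[0.6748, 1.1676]  P^-=[0.9279 0.3835; 0.3835 0.9397]  S=[1.4021]  K=[0.6071; 0.1395]  nu=[-4.0713]  x^+=[-1.7969, 0.5997]  P^+=[0.4111 0.2648; 0.2648 0.9124]
step 2: x^-=[-2.0303, 0.0784]  P^-=[0.8983 0.5385; 0.5385 0.8814]  S=[1.3081]  K=[0.6044; 0.2769]  nu=[4.1460]  x^+=[0.4754, 1.2265]  P^+=[0.4205 0.3196; 0.3196 0.7810]
step 3: x^-=[0.8696, 1.0735]  P^-=[0.9362 0.5714; 0.5714 0.8189]  S=[1.3304]  K=[0.6178; 0.3064]  nu=[-1.1849]  x^+=[0.1375, 0.7105]  P^+=[0.4284 0.3196; 0.3196 0.6940]

x_post = [0.1375, 0.7105]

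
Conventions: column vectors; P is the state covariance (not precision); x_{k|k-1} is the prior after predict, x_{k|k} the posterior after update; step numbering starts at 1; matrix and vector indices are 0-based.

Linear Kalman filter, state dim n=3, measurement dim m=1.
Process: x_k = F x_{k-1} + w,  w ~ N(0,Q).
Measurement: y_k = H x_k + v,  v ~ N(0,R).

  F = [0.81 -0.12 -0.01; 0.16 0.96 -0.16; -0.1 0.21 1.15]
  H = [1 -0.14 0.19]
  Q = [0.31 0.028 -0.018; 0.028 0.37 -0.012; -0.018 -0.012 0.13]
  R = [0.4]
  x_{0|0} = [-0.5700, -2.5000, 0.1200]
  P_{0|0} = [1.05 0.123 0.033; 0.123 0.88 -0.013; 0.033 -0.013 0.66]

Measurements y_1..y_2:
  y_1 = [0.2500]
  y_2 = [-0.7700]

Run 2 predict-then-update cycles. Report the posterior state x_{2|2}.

x_post = [-0.3634, -2.1799, -1.0035]

step 1: x^-=[-0.1629, -2.5104, -0.3300]  P^-=[0.9872 0.1526 -0.0778; 0.1526 1.2649 0.0122; -0.0778 0.0122 1.0331]  S=[1.3763]  K=[0.6910; -0.0161; 0.0848]  nu=[0.1241]  x^+=[-0.0771, -2.5124, -0.3195]  P^+=[0.3300 0.1679 -0.1585; 0.1679 1.2645 0.0141; -0.1585 0.0141 1.0232]
step 2: x^-=[0.2422, -2.3731, -0.8873]  P^-=[0.5148 0.0750 -0.2076; 0.0750 1.6254 0.0222; -0.2076 0.0222 1.5785]  S=[0.9026]  K=[0.5150; -0.1643; 0.0989]  nu=[-1.1759]  x^+=[-0.3634, -2.1799, -1.0035]  P^+=[0.2754 0.1514 -0.2535; 0.1514 1.6010 0.0369; -0.2535 0.0369 1.5696]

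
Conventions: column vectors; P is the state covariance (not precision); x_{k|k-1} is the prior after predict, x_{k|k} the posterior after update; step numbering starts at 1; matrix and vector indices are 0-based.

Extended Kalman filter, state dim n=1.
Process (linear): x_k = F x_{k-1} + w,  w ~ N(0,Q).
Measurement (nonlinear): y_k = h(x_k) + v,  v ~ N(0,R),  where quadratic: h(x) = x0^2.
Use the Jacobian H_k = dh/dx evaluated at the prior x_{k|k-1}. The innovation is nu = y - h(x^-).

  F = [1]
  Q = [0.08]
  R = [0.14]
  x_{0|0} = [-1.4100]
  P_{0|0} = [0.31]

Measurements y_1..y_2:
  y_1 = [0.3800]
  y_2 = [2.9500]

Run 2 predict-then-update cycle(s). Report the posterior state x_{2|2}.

step 1: x^-=[-1.4100]  P^-=[0.3900]  H_jac=[-2.8200]  S=[3.2414]  K=[-0.3393]  nu=[-1.6081]  x^+=[-0.8644]  P^+=[0.0168]
step 2: x^-=[-0.8644]  P^-=[0.0968]  H_jac=[-1.7288]  S=[0.4294]  K=[-0.3899]  nu=[2.2028]  x^+=[-1.7232]  P^+=[0.0316]

x_post = [-1.7232]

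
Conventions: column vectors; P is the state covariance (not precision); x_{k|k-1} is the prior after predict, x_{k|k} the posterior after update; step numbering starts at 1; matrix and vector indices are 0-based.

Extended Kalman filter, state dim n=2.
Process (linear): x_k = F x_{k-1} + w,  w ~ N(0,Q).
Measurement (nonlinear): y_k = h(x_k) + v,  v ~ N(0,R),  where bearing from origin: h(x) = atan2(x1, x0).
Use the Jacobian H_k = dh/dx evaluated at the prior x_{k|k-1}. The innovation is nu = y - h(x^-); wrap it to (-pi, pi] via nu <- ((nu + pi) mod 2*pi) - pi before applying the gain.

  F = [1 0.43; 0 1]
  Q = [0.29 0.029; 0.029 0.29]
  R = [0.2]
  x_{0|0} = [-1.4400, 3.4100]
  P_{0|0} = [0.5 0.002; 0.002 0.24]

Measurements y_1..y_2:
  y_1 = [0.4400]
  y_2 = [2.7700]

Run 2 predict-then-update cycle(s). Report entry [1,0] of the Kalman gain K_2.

K[1,0] = 0.1836

step 1: x^-=[0.0263, 3.4100]  P^-=[0.8361 0.1342; 0.1342 0.5300]  H_jac=[-0.2932 0.0023]  S=[0.2717]  K=[-0.9012; -0.1404]  nu=[-1.1231]  x^+=[1.0384, 3.5677]  P^+=[0.6154 0.0998; 0.0998 0.5246]
step 2: x^-=[2.5725, 3.5677]  P^-=[1.0883 0.3544; 0.3544 0.8146]  H_jac=[-0.1844 0.1330]  S=[0.2340]  K=[-0.6562; 0.1836]  nu=[1.8239]  x^+=[1.3757, 3.9026]  P^+=[0.9875 0.3826; 0.3826 0.8068]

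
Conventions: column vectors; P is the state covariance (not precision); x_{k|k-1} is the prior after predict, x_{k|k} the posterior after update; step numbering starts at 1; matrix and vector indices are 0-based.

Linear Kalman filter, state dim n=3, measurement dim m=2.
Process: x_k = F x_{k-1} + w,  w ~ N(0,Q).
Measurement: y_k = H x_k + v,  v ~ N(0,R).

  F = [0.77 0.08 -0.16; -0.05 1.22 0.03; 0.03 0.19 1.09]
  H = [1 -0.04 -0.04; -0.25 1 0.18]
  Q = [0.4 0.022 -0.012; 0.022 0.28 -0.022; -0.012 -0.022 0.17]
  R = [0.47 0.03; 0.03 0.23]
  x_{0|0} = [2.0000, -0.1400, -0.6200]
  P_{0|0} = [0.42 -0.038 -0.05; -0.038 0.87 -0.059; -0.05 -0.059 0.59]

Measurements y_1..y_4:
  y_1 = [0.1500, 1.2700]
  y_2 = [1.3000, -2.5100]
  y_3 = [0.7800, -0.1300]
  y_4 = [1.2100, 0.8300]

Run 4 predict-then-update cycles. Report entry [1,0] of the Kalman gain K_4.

K[1,0] = 0.1514

step 1: x^-=[1.6280, -0.2894, -0.6424]  P^-=[0.6788 0.0622 -0.1427; 0.0622 1.5770 0.1212; -0.1427 0.1212 0.8746]  S=[1.1596 -0.1791; -0.1791 1.9031]  K=[0.5859 -0.0149; 0.1254 0.8437; -0.1338 0.1526]  nu=[-1.5153, 2.0820]  x^+=[0.7093, 1.2773, -0.1220]  P^+=[0.2772 0.0891 -0.0311; 0.0891 0.2419 -0.1211; -0.0311 -0.1211 0.8022]
step 2: x^-=[0.6678, 1.5192, 0.1310]  P^-=[0.6082 0.1368 -0.1614; 0.1368 0.6218 -0.0978; -0.1614 -0.0978 1.0810]  S=[1.0826 -0.0426; -0.0426 0.8358]  K=[0.5618 -0.0244; 0.1341 0.6888; -0.1793 0.1550]  nu=[0.6982, -3.8858]  x^+=[1.1548, -1.0639, -0.5963]  P^+=[0.2649 0.0856 -0.0453; 0.0856 0.2136 -0.1653; -0.0453 -0.1653 1.0237]
step 3: x^-=[0.8995, -1.3736, -0.8175]  P^-=[0.6106 0.1383 -0.2156; 0.1383 0.5771 -0.1555; -0.2156 -0.1555 1.3237]  S=[1.0893 -0.0492; -0.0492 0.7825]  K=[0.5619 -0.0326; 0.1416 0.6665; -0.2336 0.1600]  nu=[-0.2072, 1.6156]  x^+=[0.7304, -0.3261, -0.5105]  P^+=[0.2640 0.0868 -0.0638; 0.0868 0.2170 -0.2094; -0.0638 -0.2094 1.2406]
step 4: x^-=[0.6180, -0.4496, -0.5965]  P^-=[0.6215 0.1467 -0.2711; 0.1467 0.5790 -0.2055; -0.2711 -0.2055 1.5621]  S=[1.1042 -0.0534; -0.0534 0.7755]  K=[0.5656 -0.0352; 0.1514 0.6620; -0.2867 0.1653]  nu=[0.5501, 1.5415]  x^+=[0.8750, 0.6541, -0.4995]  P^+=[0.2651 0.0899 -0.0820; 0.0899 0.2245 -0.2512; -0.0820 -0.2512 1.4451]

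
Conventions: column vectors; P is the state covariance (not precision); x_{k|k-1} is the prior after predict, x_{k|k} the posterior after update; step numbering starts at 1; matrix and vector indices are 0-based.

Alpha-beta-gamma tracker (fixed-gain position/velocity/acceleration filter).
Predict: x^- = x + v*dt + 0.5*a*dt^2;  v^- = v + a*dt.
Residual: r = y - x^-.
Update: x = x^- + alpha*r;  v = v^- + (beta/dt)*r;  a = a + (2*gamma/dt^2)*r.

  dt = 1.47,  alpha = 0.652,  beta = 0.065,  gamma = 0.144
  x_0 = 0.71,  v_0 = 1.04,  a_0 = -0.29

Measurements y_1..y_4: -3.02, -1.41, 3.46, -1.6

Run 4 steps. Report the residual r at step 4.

resid = 0.3511

step 1: x_pred=1.9255  r=-4.9455  x^+=-1.2990  v^+=0.3950  a^+=-0.9491
step 2: x_pred=-1.7438  r=0.3338  x^+=-1.5262  v^+=-0.9854  a^+=-0.9046
step 3: x_pred=-3.9521  r=7.4121  x^+=0.8806  v^+=-1.9875  a^+=0.0832
step 4: x_pred=-1.9511  r=0.3511  x^+=-1.7222  v^+=-1.8496  a^+=0.1300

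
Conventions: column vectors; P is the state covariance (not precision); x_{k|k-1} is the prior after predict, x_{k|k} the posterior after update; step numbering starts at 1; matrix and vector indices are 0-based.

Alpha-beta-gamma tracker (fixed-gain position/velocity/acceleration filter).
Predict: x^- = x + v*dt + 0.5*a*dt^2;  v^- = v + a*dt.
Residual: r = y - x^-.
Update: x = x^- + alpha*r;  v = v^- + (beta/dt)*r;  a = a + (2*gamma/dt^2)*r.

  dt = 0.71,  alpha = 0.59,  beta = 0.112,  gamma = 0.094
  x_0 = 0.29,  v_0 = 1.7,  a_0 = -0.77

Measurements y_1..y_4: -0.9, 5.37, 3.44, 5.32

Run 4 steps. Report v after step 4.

v_post = 1.0782

step 1: x_pred=1.3029  r=-2.2029  x^+=0.0032  v^+=0.8058  a^+=-1.5916
step 2: x_pred=0.1742  r=5.1958  x^+=3.2397  v^+=0.4954  a^+=0.3462
step 3: x_pred=3.6787  r=-0.2387  x^+=3.5379  v^+=0.7035  a^+=0.2572
step 4: x_pred=4.1022  r=1.2178  x^+=4.8207  v^+=1.0782  a^+=0.7113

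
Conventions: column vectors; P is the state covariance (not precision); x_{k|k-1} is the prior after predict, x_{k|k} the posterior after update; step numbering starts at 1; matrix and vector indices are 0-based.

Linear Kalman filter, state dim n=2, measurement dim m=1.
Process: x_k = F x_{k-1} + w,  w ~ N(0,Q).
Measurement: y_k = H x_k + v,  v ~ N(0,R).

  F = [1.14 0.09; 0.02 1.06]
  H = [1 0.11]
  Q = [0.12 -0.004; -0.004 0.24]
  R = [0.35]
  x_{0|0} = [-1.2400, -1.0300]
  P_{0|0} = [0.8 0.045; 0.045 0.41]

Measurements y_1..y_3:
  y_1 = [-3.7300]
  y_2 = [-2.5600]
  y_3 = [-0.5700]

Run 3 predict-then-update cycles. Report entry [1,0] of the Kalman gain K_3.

K[1,0] = 0.2391

step 1: x^-=[-1.5063, -1.1166]  P^-=[1.1722 0.1078; 0.1078 0.7029]  S=[1.5545]  K=[0.7617; 0.1191]  nu=[-2.1009]  x^+=[-3.1066, -1.3668]  P^+=[0.2703 -0.0332; -0.0332 0.6809]
step 2: x^-=[-3.6646, -1.5110]  P^-=[0.4699 0.0269; 0.0269 1.0037]  S=[0.8380]  K=[0.5643; 0.1639]  nu=[1.2708]  x^+=[-2.9475, -1.3027]  P^+=[0.2031 -0.0506; -0.0506 0.9812]
step 3: x^-=[-3.4773, -1.4398]  P^-=[0.3815 0.0330; 0.0330 1.3404]  S=[0.7550]  K=[0.5101; 0.2391]  nu=[3.0657]  x^+=[-1.9135, -0.7069]  P^+=[0.1850 -0.0590; -0.0590 1.2973]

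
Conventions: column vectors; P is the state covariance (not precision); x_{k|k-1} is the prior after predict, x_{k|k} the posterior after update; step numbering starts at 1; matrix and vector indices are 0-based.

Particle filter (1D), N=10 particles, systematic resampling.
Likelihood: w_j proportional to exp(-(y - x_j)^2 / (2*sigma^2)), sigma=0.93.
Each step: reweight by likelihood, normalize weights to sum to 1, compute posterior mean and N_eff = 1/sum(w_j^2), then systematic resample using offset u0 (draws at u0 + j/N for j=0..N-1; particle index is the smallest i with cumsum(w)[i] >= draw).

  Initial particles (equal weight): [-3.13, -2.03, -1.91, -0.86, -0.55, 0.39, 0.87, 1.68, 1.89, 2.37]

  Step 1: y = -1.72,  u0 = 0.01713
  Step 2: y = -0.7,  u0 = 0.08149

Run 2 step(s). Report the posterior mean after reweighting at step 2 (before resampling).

step 1: w=[0.0919, 0.2745, 0.2842, 0.1892, 0.1315, 0.0221, 0.0060, 0.0004, 0.0002, 0.0000]  mean=-1.6080  Neff=4.5834  idx=[0, 1, 1, 1, 2, 2, 2, 3, 3, 4]
step 2: w=[0.0061, 0.0671, 0.0671, 0.0671, 0.0801, 0.0801, 0.0801, 0.1839, 0.1839, 0.1843]  mean=-1.3048  Neff=7.4386  idx=[2, 3, 4, 6, 7, 7, 8, 8, 9, 9]

post_mean = -1.3048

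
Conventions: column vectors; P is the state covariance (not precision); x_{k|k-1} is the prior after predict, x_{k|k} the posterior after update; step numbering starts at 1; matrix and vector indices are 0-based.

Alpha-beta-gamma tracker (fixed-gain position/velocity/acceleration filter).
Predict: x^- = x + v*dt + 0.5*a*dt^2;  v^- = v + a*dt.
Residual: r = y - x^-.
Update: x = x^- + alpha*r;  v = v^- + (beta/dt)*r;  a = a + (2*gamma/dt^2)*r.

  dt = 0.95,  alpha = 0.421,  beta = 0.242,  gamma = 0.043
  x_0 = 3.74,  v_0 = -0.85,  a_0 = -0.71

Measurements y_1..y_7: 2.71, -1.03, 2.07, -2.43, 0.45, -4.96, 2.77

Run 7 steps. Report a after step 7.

step 1: x_pred=2.6121  r=0.0979  x^+=2.6533  v^+=-1.4996  a^+=-0.7007
step 2: x_pred=0.9126  r=-1.9426  x^+=0.0947  v^+=-2.6600  a^+=-0.8858
step 3: x_pred=-2.8320  r=4.9020  x^+=-0.7683  v^+=-2.2528  a^+=-0.4187
step 4: x_pred=-3.0974  r=0.6674  x^+=-2.8164  v^+=-2.4805  a^+=-0.3551
step 5: x_pred=-5.3331  r=5.7831  x^+=-2.8984  v^+=-1.3447  a^+=0.1960
step 6: x_pred=-4.0874  r=-0.8726  x^+=-4.4548  v^+=-1.3807  a^+=0.1129
step 7: x_pred=-5.7156  r=8.4856  x^+=-2.1431  v^+=0.8881  a^+=0.9215

a_post = 0.9215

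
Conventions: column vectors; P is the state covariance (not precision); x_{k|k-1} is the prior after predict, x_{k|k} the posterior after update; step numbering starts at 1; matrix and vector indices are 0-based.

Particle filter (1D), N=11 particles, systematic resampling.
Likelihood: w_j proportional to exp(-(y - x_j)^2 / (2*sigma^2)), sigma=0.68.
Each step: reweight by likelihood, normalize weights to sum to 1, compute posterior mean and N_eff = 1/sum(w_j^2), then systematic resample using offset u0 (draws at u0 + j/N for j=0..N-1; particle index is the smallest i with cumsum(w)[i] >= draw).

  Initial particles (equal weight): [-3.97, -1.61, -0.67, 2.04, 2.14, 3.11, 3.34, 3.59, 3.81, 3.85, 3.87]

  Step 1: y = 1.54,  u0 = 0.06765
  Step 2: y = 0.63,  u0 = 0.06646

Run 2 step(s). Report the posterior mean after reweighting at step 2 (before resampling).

step 1: w=[0.0000, 0.0000, 0.0032, 0.4874, 0.4327, 0.0444, 0.0192, 0.0068, 0.0024, 0.0020, 0.0018]  mean=2.1687  Neff=2.3410  idx=[3, 3, 3, 3, 3, 4, 4, 4, 4, 4, 6]
step 2: w=[0.1156, 0.1156, 0.1156, 0.1156, 0.1156, 0.0843, 0.0843, 0.0843, 0.0843, 0.0843, 0.0004]  mean=2.0826  Neff=9.7676  idx=[0, 1, 2, 2, 3, 4, 5, 6, 7, 8, 9]

post_mean = 2.0826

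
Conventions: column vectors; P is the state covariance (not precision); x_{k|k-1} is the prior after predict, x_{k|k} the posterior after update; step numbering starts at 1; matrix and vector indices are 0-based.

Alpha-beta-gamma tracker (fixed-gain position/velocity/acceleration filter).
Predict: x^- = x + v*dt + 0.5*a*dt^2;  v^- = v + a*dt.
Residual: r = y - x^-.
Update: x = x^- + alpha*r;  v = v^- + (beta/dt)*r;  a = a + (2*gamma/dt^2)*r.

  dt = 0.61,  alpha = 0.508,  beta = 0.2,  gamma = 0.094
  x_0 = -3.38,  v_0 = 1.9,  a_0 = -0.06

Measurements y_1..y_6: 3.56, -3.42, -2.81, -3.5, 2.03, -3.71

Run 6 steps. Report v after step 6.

step 1: x_pred=-2.2322  r=5.7922  x^+=0.7103  v^+=3.7625  a^+=2.8664
step 2: x_pred=3.5387  r=-6.9587  x^+=0.0037  v^+=3.2295  a^+=-0.6494
step 3: x_pred=1.8528  r=-4.6628  x^+=-0.5159  v^+=1.3046  a^+=-3.0052
step 4: x_pred=-0.2792  r=-3.2208  x^+=-1.9154  v^+=-1.5846  a^+=-4.6325
step 5: x_pred=-3.7439  r=5.7739  x^+=-0.8107  v^+=-2.5173  a^+=-1.7153
step 6: x_pred=-2.6655  r=-1.0445  x^+=-3.1961  v^+=-3.9061  a^+=-2.2430

v_post = -3.9061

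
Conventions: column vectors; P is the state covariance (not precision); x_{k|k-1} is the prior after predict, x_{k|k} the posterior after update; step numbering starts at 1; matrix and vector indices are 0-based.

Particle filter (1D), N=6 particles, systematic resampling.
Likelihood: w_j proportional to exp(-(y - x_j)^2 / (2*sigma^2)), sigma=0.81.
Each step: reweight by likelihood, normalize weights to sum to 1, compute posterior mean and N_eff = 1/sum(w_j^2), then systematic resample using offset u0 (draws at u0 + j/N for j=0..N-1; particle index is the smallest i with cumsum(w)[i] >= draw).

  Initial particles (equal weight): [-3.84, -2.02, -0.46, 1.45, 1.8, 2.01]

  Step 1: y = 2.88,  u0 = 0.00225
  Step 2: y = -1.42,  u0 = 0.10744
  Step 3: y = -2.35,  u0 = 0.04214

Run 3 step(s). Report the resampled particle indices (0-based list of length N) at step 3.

resampled_idx = [0, 1, 1, 2, 3, 4]

step 1: w=[0.0000, 0.0000, 0.0002, 0.1778, 0.3474, 0.4746]  mean=1.8370  Neff=2.6487  idx=[3, 3, 4, 4, 5, 5]
step 2: w=[0.3953, 0.3953, 0.0779, 0.0779, 0.0269, 0.0269]  mean=1.5346  Neff=3.0673  idx=[0, 0, 1, 1, 1, 3]
step 3: w=[0.1953, 0.1953, 0.1953, 0.1953, 0.1953, 0.0234]  mean=1.4582  Neff=5.2278  idx=[0, 1, 1, 2, 3, 4]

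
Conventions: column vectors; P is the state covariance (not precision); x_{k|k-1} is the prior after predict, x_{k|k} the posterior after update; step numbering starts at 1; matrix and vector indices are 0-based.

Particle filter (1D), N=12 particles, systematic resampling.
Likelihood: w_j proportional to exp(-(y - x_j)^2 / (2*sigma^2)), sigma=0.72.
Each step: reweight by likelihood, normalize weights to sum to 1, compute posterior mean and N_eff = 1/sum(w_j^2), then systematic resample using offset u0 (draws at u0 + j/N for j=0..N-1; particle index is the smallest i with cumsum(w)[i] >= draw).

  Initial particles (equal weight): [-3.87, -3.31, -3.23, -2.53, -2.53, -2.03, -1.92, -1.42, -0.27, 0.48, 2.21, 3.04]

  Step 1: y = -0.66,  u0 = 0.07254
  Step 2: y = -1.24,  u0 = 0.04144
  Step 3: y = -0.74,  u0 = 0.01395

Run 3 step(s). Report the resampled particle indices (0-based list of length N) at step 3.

resampled_idx = [0, 2, 3, 4, 5, 6, 7, 8, 9, 9, 10, 11]

step 1: w=[0.0000, 0.0005, 0.0008, 0.0158, 0.0158, 0.0753, 0.0995, 0.2636, 0.3973, 0.1314, 0.0002, 0.0000]  mean=-0.8461  Neff=3.8372  idx=[5, 6, 7, 7, 7, 8, 8, 8, 8, 8, 9, 9]
step 2: w=[0.0879, 0.1028, 0.1556, 0.1556, 0.1556, 0.0648, 0.0648, 0.0648, 0.0648, 0.0648, 0.0093, 0.0093]  mean=-1.1173  Neff=8.9206  idx=[0, 1, 2, 2, 3, 3, 4, 4, 5, 7, 8, 9]
step 3: w=[0.0267, 0.0346, 0.0850, 0.0850, 0.0850, 0.0850, 0.0850, 0.0850, 0.1072, 0.1072, 0.1072, 0.1072]  mean=-0.9603  Neff=10.9628  idx=[0, 2, 3, 4, 5, 6, 7, 8, 9, 9, 10, 11]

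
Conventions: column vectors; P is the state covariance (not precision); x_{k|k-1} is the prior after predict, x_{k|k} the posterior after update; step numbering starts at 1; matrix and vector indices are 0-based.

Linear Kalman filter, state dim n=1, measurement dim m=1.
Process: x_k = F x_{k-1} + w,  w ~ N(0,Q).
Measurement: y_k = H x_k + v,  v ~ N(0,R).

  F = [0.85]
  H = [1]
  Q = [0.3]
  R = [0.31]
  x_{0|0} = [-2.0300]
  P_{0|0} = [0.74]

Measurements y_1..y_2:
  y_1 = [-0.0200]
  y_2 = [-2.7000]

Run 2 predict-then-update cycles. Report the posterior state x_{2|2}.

step 1: x^-=[-1.7255]  P^-=[0.8346]  S=[1.1446]  K=[0.7292]  nu=[1.7055]  x^+=[-0.4819]  P^+=[0.2260]
step 2: x^-=[-0.4096]  P^-=[0.4633]  S=[0.7733]  K=[0.5991]  nu=[-2.2904]  x^+=[-1.7818]  P^+=[0.1857]

x_post = [-1.7818]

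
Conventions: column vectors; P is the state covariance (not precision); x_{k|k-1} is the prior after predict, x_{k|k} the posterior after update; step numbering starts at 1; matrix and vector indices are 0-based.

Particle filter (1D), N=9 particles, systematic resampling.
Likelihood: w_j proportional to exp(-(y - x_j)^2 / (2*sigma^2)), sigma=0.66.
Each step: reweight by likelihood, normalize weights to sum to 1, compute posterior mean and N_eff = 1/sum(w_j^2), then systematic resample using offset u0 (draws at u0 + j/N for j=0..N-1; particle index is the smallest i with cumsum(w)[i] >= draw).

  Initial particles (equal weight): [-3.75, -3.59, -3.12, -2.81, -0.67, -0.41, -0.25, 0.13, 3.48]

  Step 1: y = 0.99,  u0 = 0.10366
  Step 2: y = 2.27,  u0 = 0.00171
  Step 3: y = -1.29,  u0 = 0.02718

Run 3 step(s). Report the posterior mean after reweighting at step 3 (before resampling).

step 1: w=[0.0000, 0.0000, 0.0000, 0.0000, 0.0566, 0.1410, 0.2290, 0.5723, 0.0011]  mean=-0.0748  Neff=2.4809  idx=[5, 6, 6, 7, 7, 7, 7, 7, 7]
step 2: w=[0.0080, 0.0208, 0.0208, 0.1584, 0.1584, 0.1584, 0.1584, 0.1584, 0.1584]  mean=0.1099  Neff=6.6005  idx=[0, 3, 4, 4, 5, 6, 6, 7, 8]
step 3: w=[0.3421, 0.0822, 0.0822, 0.0822, 0.0822, 0.0822, 0.0822, 0.0822, 0.0822]  mean=-0.0547  Neff=5.8428  idx=[0, 0, 0, 1, 2, 3, 5, 6, 7]

post_mean = -0.0547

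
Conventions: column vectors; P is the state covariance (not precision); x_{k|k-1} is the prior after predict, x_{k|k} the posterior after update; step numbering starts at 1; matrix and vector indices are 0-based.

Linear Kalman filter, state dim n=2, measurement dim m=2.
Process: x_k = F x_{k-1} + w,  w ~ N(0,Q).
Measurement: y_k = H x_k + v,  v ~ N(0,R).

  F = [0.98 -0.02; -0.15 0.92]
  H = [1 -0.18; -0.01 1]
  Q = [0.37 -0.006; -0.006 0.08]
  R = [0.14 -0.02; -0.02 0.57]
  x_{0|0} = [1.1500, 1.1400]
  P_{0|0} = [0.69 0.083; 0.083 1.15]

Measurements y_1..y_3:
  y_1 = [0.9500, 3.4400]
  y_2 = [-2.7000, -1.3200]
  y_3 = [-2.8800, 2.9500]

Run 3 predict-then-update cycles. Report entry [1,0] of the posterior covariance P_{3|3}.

step 1: x^-=[1.1042, 0.8763]  P^-=[1.0299 -0.0535; -0.0535 1.0460]  S=[1.2230 -0.2722; -0.2722 1.6172]  K=[0.8739 0.1076; -0.0558 0.6377]  nu=[0.0035, 2.5747]  x^+=[1.3844, 2.5181]  P^+=[0.1283 0.0452; 0.0452 0.3651]
step 2: x^-=[1.3064, 2.1090]  P^-=[0.4916 0.0093; 0.0093 0.3794]  S=[0.6406 -0.0839; -0.0839 0.9493]  K=[0.7744 0.0731; -0.0403 0.3960]  nu=[-3.6267, -3.4160]  x^+=[-1.7518, 0.9022]  P^+=[0.1119 0.0273; 0.0273 0.2268]
step 3: x^-=[-1.7348, 1.0928]  P^-=[0.4765 -0.0019; -0.0019 0.2670]  S=[0.6258 -0.0748; -0.0748 0.8371]  K=[0.7692 0.0607; -0.0422 0.3152]  nu=[-0.9485, 1.8399]  x^+=[-2.3527, 1.7128]  P^+=[0.1101 0.0203; 0.0203 0.1807]

P_post[1,0] = 0.0203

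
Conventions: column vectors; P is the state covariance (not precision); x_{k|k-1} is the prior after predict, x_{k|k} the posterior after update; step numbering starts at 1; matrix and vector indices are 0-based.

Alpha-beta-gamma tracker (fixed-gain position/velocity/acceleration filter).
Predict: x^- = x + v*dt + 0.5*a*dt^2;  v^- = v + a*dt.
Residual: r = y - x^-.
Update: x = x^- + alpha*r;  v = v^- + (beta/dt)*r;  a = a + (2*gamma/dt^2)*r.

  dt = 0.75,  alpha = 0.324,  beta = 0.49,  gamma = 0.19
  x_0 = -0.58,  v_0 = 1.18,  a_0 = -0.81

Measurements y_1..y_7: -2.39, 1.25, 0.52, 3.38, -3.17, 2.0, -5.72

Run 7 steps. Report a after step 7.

a_post = -7.1663

step 1: x_pred=0.0772  r=-2.4672  x^+=-0.7222  v^+=-1.0394  a^+=-2.4767
step 2: x_pred=-2.1983  r=3.4483  x^+=-1.0811  v^+=-0.6440  a^+=-0.1472
step 3: x_pred=-1.6055  r=2.1255  x^+=-0.9168  v^+=0.6342  a^+=1.2887
step 4: x_pred=-0.0787  r=3.4587  x^+=1.0419  v^+=3.8604  a^+=3.6253
step 5: x_pred=4.9568  r=-8.1268  x^+=2.3237  v^+=1.2698  a^+=-1.8649
step 6: x_pred=2.7516  r=-0.7516  x^+=2.5081  v^+=-0.6199  a^+=-2.3726
step 7: x_pred=1.3759  r=-7.0959  x^+=-0.9232  v^+=-7.0353  a^+=-7.1663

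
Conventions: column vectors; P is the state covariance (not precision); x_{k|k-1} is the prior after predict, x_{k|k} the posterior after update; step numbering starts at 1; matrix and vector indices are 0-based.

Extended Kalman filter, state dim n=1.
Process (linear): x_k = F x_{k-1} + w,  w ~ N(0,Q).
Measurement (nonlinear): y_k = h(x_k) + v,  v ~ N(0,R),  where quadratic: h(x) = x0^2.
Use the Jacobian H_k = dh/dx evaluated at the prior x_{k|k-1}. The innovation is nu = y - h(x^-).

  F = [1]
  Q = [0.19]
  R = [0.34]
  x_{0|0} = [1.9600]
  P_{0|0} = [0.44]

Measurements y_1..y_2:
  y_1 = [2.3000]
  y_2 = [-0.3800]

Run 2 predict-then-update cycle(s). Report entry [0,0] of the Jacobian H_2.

H_jac[0,0] = 3.1602

step 1: x^-=[1.9600]  P^-=[0.6300]  H_jac=[3.9200]  S=[10.0208]  K=[0.2464]  nu=[-1.5416]  x^+=[1.5801]  P^+=[0.0214]
step 2: x^-=[1.5801]  P^-=[0.2114]  H_jac=[3.1602]  S=[2.4509]  K=[0.2725]  nu=[-2.8766]  x^+=[0.7961]  P^+=[0.0293]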